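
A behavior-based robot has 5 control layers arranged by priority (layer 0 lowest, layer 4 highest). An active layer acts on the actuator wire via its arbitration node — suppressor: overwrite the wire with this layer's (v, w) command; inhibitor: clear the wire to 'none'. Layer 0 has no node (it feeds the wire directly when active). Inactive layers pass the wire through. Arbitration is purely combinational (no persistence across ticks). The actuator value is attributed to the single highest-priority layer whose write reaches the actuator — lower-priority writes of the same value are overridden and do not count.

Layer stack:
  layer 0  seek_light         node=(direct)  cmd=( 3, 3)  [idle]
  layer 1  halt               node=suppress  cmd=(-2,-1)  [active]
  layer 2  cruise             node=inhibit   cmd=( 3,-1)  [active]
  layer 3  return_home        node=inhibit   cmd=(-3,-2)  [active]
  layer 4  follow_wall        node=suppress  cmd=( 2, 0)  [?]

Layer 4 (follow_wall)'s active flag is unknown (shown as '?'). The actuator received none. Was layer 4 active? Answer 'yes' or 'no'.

If layer 4 is active=yes:
  actuator would be (2, 0)
If layer 4 is active=no:
  actuator would be none
Observed none, so layer 4 was idle.

no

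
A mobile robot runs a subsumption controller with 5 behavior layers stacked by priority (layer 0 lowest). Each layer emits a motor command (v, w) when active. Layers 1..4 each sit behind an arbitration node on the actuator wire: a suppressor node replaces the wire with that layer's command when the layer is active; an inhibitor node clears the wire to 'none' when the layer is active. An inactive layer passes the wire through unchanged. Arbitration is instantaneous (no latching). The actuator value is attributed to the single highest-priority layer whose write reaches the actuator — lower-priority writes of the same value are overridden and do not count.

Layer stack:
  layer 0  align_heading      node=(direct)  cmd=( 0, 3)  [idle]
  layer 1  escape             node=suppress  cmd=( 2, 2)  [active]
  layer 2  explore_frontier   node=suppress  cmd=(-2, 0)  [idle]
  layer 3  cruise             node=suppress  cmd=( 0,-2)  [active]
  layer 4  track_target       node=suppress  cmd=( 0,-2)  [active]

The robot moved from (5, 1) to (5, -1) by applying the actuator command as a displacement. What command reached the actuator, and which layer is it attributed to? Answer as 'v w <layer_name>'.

0 -2 track_target

displacement = (5, -1) − (5, 1) = (0, -2)
[0] align_heading off; wire := none
[1] escape on (suppress); wire := (2, 2)
[2] explore_frontier off; pass (2, 2)
[3] cruise on (suppress); wire := (0, -2)
[4] track_target on (suppress); wire := (0, -2)
output (0, -2) — from layer 4 (track_target)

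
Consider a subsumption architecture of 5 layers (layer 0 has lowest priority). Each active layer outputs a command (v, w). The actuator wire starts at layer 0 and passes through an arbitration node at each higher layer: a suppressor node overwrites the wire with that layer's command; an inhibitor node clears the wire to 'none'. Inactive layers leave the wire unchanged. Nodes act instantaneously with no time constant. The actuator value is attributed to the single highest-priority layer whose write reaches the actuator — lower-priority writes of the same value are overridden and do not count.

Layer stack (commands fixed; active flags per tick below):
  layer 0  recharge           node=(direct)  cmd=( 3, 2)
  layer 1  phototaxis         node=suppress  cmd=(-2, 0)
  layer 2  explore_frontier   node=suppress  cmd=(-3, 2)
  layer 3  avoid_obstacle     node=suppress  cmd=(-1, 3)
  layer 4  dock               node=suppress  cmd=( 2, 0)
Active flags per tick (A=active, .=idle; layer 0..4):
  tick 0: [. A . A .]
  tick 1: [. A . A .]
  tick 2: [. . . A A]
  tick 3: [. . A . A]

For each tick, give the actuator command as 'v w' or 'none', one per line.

-1 3
-1 3
2 0
2 0

tick 0:
  layer 0 (recharge) idle — none
  layer 1 (phototaxis) active — suppresses: (-2, 0)
  layer 2 (explore_frontier) idle — unchanged: (-2, 0)
  layer 3 (avoid_obstacle) active — suppresses: (-1, 3)
  layer 4 (dock) idle — unchanged: (-1, 3)
  → actuator (-1, 3)
tick 1:
  layer 0 (recharge) idle — none
  layer 1 (phototaxis) active — suppresses: (-2, 0)
  layer 2 (explore_frontier) idle — unchanged: (-2, 0)
  layer 3 (avoid_obstacle) active — suppresses: (-1, 3)
  layer 4 (dock) idle — unchanged: (-1, 3)
  → actuator (-1, 3)
tick 2:
  layer 0 (recharge) idle — none
  layer 1 (phototaxis) idle — unchanged: none
  layer 2 (explore_frontier) idle — unchanged: none
  layer 3 (avoid_obstacle) active — suppresses: (-1, 3)
  layer 4 (dock) active — suppresses: (2, 0)
  → actuator (2, 0)
tick 3:
  layer 0 (recharge) idle — none
  layer 1 (phototaxis) idle — unchanged: none
  layer 2 (explore_frontier) active — suppresses: (-3, 2)
  layer 3 (avoid_obstacle) idle — unchanged: (-3, 2)
  layer 4 (dock) active — suppresses: (2, 0)
  → actuator (2, 0)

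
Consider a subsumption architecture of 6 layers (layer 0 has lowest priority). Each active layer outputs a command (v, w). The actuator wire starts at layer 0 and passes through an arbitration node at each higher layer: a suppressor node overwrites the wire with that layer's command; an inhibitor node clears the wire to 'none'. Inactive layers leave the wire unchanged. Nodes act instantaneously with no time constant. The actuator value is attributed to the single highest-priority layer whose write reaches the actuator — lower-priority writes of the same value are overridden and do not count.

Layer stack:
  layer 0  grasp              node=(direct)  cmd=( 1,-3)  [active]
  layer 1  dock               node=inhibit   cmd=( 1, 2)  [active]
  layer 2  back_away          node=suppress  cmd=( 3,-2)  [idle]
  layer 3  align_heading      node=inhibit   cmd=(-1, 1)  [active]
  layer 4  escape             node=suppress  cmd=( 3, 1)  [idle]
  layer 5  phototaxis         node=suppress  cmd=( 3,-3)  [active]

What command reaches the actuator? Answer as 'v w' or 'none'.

3 -3

layer 0 (grasp) active — direct: (1, -3)
layer 1 (dock) active — inhibits: none
layer 2 (back_away) idle — unchanged: none
layer 3 (align_heading) active — inhibits: none
layer 4 (escape) idle — unchanged: none
layer 5 (phototaxis) active — suppresses: (3, -3)
→ actuator (3, -3)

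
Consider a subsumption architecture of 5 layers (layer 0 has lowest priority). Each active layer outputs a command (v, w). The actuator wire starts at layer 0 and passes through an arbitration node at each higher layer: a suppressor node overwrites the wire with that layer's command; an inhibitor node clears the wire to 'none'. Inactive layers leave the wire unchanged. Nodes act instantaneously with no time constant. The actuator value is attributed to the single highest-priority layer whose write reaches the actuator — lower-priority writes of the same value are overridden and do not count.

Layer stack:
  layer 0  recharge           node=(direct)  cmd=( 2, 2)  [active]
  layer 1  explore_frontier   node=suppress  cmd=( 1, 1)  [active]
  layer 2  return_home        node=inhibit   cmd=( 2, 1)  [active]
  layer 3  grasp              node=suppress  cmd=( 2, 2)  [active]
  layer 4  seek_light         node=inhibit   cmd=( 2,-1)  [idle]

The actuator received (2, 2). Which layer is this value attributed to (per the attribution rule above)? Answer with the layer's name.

L0 recharge: active, feeds wire = (2, 2)
L1 explore_frontier: active, suppressor → wire = (1, 1)
L2 return_home: active, inhibitor → wire = none
L3 grasp: active, suppressor → wire = (2, 2)
L4 seek_light: idle → wire stays (2, 2)
actuator = (2, 2)
last writer: layer 3 = grasp

grasp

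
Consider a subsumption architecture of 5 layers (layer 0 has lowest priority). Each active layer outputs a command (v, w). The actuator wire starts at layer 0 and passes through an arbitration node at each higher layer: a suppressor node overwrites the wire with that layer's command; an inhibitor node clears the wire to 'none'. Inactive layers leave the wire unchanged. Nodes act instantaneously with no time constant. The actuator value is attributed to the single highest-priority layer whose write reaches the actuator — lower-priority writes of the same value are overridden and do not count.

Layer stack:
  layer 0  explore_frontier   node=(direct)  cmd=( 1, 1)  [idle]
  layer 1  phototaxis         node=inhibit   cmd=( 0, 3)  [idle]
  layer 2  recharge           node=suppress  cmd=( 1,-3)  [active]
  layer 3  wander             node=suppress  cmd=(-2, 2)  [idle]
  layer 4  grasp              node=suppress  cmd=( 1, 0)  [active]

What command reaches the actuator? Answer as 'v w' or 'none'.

L0 explore_frontier: idle → wire = none
L1 phototaxis: idle → wire stays none
L2 recharge: active, suppressor → wire = (1, -3)
L3 wander: idle → wire stays (1, -3)
L4 grasp: active, suppressor → wire = (1, 0)
actuator = (1, 0)

1 0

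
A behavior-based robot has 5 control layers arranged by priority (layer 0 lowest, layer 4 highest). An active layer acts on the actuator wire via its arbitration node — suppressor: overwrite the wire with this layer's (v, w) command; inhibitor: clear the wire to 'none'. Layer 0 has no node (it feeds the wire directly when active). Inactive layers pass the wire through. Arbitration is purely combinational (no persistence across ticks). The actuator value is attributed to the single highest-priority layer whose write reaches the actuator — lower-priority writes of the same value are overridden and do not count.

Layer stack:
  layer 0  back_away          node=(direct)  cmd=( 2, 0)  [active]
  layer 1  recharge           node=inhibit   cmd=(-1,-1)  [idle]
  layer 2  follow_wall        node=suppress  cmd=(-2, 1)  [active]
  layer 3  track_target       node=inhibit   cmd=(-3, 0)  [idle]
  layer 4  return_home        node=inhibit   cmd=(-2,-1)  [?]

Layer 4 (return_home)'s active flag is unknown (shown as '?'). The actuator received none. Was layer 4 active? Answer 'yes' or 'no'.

If layer 4 is active=yes:
  actuator would be none
If layer 4 is active=no:
  actuator would be (-2, 1)
Observed none, so layer 4 was active.

yes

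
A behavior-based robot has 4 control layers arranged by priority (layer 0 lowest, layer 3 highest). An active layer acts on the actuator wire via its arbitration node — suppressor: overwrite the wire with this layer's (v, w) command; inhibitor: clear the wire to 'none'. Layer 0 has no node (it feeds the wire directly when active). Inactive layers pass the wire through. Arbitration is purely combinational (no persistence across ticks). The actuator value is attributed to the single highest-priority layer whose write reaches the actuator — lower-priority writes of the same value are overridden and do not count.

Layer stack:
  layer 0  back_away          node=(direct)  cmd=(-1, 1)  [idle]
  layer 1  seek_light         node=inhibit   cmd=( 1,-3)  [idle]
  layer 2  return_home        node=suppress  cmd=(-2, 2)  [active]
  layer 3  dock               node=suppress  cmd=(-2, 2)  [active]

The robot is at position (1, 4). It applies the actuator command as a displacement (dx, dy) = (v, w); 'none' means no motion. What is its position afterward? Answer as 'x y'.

[0] back_away off; wire := none
[1] seek_light off; pass none
[2] return_home on (suppress); wire := (-2, 2)
[3] dock on (suppress); wire := (-2, 2)
output (-2, 2)
position: (1, 4) + (-2, 2) = (-1, 6)

-1 6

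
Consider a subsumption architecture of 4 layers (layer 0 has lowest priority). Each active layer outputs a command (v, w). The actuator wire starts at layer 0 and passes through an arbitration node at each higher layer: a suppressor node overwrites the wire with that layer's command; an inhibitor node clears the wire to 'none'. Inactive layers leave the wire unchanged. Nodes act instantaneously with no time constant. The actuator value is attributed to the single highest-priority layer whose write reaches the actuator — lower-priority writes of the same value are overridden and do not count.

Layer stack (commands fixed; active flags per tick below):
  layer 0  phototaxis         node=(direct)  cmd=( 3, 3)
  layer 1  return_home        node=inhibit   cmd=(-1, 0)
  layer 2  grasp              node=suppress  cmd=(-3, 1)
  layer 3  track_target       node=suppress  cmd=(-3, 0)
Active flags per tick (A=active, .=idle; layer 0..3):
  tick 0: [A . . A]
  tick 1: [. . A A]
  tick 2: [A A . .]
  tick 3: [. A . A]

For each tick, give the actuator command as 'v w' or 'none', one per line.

-3 0
-3 0
none
-3 0

tick 0:
  layer 0 (phototaxis) active — direct: (3, 3)
  layer 1 (return_home) idle — unchanged: (3, 3)
  layer 2 (grasp) idle — unchanged: (3, 3)
  layer 3 (track_target) active — suppresses: (-3, 0)
  → actuator (-3, 0)
tick 1:
  layer 0 (phototaxis) idle — none
  layer 1 (return_home) idle — unchanged: none
  layer 2 (grasp) active — suppresses: (-3, 1)
  layer 3 (track_target) active — suppresses: (-3, 0)
  → actuator (-3, 0)
tick 2:
  layer 0 (phototaxis) active — direct: (3, 3)
  layer 1 (return_home) active — inhibits: none
  layer 2 (grasp) idle — unchanged: none
  layer 3 (track_target) idle — unchanged: none
  → actuator none
tick 3:
  layer 0 (phototaxis) idle — none
  layer 1 (return_home) active — inhibits: none
  layer 2 (grasp) idle — unchanged: none
  layer 3 (track_target) active — suppresses: (-3, 0)
  → actuator (-3, 0)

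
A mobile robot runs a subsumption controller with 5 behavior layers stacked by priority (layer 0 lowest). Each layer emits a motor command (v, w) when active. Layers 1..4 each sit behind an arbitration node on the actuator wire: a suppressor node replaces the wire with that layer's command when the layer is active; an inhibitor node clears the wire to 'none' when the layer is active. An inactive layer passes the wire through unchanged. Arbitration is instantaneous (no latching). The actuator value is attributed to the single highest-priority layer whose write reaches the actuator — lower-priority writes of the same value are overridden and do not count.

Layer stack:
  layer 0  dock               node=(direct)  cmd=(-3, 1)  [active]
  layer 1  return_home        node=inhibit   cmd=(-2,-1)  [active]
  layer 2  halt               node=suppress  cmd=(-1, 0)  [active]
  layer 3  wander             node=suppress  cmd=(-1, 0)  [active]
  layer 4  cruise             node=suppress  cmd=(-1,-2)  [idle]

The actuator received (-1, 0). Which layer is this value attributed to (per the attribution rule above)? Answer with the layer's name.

[0] dock on; wire := (-3, 1)
[1] return_home on (inhibit); wire := none
[2] halt on (suppress); wire := (-1, 0)
[3] wander on (suppress); wire := (-1, 0)
[4] cruise off; pass (-1, 0)
output (-1, 0)
last writer: layer 3 = wander

wander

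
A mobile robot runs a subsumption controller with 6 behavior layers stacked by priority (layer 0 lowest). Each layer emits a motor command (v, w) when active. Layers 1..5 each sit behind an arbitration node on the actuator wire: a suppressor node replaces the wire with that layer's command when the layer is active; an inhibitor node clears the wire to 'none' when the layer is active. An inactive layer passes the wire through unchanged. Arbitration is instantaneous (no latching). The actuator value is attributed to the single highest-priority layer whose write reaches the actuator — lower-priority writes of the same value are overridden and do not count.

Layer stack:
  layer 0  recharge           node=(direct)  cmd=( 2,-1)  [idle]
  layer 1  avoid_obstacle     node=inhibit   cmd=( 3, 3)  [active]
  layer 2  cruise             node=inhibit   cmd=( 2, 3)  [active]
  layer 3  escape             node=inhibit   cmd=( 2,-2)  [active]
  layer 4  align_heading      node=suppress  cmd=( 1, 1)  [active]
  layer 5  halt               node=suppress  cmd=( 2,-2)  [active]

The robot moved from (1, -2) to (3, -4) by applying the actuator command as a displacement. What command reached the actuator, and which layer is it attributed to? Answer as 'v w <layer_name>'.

displacement = (3, -4) − (1, -2) = (2, -2)
layer 0 (recharge) idle — none
layer 1 (avoid_obstacle) active — inhibits: none
layer 2 (cruise) active — inhibits: none
layer 3 (escape) active — inhibits: none
layer 4 (align_heading) active — suppresses: (1, 1)
layer 5 (halt) active — suppresses: (2, -2)
→ actuator (2, -2) — from layer 5 (halt)

2 -2 halt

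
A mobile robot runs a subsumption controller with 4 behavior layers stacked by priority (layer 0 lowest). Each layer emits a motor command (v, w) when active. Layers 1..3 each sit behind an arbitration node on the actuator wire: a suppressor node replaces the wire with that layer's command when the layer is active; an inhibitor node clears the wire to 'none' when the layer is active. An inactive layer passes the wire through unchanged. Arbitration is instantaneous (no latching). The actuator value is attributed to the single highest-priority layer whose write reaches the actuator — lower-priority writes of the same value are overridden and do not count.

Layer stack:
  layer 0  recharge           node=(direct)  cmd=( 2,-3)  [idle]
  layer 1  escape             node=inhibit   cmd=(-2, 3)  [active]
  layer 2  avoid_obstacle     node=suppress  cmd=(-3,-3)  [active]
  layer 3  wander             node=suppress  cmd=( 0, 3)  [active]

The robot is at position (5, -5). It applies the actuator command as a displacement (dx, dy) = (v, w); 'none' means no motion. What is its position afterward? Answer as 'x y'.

5 -2

layer 0 (recharge) idle — none
layer 1 (escape) active — inhibits: none
layer 2 (avoid_obstacle) active — suppresses: (-3, -3)
layer 3 (wander) active — suppresses: (0, 3)
→ actuator (0, 3)
position: (5, -5) + (0, 3) = (5, -2)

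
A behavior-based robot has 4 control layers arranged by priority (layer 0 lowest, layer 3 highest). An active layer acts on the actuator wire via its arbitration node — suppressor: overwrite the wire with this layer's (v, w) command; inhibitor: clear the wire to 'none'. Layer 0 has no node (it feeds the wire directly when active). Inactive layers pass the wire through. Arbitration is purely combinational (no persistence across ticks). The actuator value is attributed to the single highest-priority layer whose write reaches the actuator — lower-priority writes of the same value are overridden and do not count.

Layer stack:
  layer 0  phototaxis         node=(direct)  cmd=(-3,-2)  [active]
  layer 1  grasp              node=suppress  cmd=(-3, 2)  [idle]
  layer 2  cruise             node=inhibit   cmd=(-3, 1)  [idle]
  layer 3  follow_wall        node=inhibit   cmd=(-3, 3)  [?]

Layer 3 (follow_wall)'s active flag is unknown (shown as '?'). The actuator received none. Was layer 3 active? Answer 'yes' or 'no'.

If layer 3 is active=yes:
  actuator would be none
If layer 3 is active=no:
  actuator would be (-3, -2)
Observed none, so layer 3 was active.

yes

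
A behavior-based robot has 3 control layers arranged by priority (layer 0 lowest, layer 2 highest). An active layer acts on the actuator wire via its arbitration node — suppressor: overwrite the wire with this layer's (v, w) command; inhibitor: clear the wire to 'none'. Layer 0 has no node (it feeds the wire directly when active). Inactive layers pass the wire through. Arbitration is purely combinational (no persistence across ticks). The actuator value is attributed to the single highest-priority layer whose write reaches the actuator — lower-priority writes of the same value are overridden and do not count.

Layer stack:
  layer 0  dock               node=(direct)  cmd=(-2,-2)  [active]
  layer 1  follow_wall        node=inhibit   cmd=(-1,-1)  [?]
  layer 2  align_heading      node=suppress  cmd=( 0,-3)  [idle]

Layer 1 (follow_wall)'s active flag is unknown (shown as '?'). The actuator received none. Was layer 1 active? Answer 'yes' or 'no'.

yes

If layer 1 is active=yes:
  actuator would be none
If layer 1 is active=no:
  actuator would be (-2, -2)
Observed none, so layer 1 was active.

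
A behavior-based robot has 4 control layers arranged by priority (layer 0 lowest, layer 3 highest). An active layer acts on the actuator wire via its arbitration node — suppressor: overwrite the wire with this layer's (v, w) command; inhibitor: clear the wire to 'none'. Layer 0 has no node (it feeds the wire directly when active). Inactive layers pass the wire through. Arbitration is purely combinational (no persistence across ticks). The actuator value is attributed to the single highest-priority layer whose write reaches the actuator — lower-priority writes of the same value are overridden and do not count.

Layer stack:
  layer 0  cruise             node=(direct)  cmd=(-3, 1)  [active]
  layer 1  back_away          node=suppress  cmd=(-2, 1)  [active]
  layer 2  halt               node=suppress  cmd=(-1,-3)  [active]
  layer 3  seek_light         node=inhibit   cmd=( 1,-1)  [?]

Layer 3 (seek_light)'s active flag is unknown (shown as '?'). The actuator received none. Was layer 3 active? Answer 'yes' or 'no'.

If layer 3 is active=yes:
  actuator would be none
If layer 3 is active=no:
  actuator would be (-1, -3)
Observed none, so layer 3 was active.

yes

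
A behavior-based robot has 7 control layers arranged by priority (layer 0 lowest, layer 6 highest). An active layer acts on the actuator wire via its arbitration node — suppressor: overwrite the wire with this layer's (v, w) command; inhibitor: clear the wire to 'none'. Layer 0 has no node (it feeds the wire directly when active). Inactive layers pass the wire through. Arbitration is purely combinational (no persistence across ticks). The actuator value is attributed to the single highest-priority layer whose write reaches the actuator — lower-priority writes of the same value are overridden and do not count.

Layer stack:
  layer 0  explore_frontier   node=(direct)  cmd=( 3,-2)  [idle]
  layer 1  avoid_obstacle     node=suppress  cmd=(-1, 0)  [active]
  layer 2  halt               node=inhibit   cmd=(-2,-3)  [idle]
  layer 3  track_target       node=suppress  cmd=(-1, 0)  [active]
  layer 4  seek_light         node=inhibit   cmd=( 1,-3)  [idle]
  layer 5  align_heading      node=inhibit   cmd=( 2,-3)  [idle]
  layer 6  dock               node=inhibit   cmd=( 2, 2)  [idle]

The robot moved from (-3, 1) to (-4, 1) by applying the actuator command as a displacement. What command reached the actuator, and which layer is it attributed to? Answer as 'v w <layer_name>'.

displacement = (-4, 1) − (-3, 1) = (-1, 0)
layer 0 (explore_frontier) idle — none
layer 1 (avoid_obstacle) active — suppresses: (-1, 0)
layer 2 (halt) idle — unchanged: (-1, 0)
layer 3 (track_target) active — suppresses: (-1, 0)
layer 4 (seek_light) idle — unchanged: (-1, 0)
layer 5 (align_heading) idle — unchanged: (-1, 0)
layer 6 (dock) idle — unchanged: (-1, 0)
→ actuator (-1, 0) — from layer 3 (track_target)

-1 0 track_target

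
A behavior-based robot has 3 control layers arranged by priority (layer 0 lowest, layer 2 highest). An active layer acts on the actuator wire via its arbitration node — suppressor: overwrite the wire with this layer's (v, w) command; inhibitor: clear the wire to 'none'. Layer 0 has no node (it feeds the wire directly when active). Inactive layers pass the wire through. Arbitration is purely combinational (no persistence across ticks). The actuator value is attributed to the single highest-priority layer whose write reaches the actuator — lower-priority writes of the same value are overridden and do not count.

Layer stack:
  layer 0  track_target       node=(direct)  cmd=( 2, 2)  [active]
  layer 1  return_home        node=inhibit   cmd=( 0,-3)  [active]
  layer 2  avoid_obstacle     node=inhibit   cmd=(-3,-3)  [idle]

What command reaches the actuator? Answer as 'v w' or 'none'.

[0] track_target on; wire := (2, 2)
[1] return_home on (inhibit); wire := none
[2] avoid_obstacle off; pass none
output none

none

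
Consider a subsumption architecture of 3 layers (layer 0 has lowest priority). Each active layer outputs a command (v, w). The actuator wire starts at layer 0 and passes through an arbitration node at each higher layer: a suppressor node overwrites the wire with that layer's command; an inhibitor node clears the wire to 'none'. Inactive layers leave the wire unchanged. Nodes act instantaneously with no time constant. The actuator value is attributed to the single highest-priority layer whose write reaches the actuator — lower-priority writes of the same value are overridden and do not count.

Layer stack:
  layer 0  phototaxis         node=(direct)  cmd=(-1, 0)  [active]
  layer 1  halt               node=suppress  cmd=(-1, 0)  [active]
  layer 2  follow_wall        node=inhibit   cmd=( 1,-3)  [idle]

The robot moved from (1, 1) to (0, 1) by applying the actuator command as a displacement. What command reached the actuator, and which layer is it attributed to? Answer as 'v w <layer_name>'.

displacement = (0, 1) − (1, 1) = (-1, 0)
layer 0 (phototaxis) active — direct: (-1, 0)
layer 1 (halt) active — suppresses: (-1, 0)
layer 2 (follow_wall) idle — unchanged: (-1, 0)
→ actuator (-1, 0) — from layer 1 (halt)

-1 0 halt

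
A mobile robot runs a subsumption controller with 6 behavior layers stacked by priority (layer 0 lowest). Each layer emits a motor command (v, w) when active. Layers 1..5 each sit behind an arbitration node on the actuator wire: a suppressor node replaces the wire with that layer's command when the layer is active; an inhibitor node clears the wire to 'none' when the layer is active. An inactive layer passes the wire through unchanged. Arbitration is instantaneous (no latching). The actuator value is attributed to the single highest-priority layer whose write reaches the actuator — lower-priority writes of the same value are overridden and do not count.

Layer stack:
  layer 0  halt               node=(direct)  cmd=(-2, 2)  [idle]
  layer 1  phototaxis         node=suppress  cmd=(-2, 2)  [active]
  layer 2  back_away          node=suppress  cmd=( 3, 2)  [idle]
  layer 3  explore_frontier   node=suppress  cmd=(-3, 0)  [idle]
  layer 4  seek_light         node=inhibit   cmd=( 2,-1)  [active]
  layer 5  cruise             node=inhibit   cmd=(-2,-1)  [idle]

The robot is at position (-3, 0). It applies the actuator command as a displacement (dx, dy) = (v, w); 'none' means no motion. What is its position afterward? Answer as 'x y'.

layer 0 (halt) idle — none
layer 1 (phototaxis) active — suppresses: (-2, 2)
layer 2 (back_away) idle — unchanged: (-2, 2)
layer 3 (explore_frontier) idle — unchanged: (-2, 2)
layer 4 (seek_light) active — inhibits: none
layer 5 (cruise) idle — unchanged: none
→ actuator none
position: (-3, 0) + none = (-3, 0)

-3 0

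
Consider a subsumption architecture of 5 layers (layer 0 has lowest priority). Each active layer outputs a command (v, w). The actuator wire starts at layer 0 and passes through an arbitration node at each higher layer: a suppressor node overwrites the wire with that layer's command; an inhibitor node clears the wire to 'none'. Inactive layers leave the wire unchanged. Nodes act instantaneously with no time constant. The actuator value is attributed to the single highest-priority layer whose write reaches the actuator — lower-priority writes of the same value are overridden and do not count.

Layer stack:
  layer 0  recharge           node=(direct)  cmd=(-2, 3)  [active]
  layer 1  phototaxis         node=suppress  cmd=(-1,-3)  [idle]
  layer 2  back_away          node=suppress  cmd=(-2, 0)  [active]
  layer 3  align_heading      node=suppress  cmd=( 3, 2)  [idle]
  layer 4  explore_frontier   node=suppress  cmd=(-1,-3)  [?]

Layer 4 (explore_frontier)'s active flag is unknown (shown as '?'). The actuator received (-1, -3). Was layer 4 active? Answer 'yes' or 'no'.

If layer 4 is active=yes:
  actuator would be (-1, -3)
If layer 4 is active=no:
  actuator would be (-2, 0)
Observed (-1, -3), so layer 4 was active.

yes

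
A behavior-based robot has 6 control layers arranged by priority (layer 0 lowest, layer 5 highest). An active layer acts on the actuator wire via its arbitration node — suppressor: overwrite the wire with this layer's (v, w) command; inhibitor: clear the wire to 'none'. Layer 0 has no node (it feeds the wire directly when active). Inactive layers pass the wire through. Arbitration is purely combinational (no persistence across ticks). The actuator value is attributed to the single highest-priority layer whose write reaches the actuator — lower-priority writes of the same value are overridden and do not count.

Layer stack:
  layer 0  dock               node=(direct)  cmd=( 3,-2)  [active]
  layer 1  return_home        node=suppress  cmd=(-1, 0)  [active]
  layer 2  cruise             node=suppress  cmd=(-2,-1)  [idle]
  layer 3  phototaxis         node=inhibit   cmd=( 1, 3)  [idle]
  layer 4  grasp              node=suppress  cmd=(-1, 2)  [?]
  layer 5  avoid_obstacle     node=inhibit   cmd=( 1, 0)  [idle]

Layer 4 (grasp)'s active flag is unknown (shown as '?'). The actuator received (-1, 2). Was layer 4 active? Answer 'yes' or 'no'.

yes

If layer 4 is active=yes:
  actuator would be (-1, 2)
If layer 4 is active=no:
  actuator would be (-1, 0)
Observed (-1, 2), so layer 4 was active.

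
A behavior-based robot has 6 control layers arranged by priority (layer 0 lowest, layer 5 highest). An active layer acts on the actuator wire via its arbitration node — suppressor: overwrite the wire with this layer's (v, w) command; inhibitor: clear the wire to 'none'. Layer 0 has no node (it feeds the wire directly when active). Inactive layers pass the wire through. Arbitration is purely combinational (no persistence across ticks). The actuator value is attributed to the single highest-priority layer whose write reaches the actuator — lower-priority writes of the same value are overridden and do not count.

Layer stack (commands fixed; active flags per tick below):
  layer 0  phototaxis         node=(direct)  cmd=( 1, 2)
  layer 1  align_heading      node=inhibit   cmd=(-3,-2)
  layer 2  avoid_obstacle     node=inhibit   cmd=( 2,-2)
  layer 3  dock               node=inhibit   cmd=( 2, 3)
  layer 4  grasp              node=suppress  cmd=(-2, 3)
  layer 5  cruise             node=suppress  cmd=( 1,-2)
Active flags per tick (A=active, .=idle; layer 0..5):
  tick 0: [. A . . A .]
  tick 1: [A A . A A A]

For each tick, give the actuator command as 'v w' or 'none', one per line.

-2 3
1 -2

tick 0:
  L0 phototaxis: idle → wire = none
  L1 align_heading: active, inhibitor → wire = none
  L2 avoid_obstacle: idle → wire stays none
  L3 dock: idle → wire stays none
  L4 grasp: active, suppressor → wire = (-2, 3)
  L5 cruise: idle → wire stays (-2, 3)
  actuator = (-2, 3)
tick 1:
  L0 phototaxis: active, feeds wire = (1, 2)
  L1 align_heading: active, inhibitor → wire = none
  L2 avoid_obstacle: idle → wire stays none
  L3 dock: active, inhibitor → wire = none
  L4 grasp: active, suppressor → wire = (-2, 3)
  L5 cruise: active, suppressor → wire = (1, -2)
  actuator = (1, -2)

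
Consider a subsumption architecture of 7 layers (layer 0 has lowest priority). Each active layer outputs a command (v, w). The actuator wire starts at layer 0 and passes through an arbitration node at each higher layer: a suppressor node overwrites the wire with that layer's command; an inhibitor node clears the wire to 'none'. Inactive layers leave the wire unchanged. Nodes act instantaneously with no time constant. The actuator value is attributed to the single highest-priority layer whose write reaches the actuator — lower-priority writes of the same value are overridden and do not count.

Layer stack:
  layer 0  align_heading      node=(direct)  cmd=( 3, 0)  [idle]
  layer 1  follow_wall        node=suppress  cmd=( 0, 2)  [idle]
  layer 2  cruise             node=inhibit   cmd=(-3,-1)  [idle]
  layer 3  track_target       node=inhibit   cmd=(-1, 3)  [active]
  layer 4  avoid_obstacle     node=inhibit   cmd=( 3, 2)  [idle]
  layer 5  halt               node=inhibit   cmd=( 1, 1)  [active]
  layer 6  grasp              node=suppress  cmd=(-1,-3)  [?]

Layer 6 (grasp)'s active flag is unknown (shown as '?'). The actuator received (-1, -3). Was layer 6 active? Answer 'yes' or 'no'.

yes

If layer 6 is active=yes:
  actuator would be (-1, -3)
If layer 6 is active=no:
  actuator would be none
Observed (-1, -3), so layer 6 was active.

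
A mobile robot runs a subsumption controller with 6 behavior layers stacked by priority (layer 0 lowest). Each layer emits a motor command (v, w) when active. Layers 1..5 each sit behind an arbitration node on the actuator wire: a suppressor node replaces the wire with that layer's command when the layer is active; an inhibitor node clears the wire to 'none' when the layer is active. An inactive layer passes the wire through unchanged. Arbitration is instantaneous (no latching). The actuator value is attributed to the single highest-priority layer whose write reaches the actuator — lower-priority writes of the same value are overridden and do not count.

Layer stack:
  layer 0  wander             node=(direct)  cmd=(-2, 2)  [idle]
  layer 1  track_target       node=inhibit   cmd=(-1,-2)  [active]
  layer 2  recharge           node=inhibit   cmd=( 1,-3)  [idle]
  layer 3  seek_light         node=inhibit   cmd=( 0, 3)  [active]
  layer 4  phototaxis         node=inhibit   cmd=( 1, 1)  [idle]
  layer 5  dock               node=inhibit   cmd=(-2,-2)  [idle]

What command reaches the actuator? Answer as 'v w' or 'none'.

none

layer 0 (wander) idle — none
layer 1 (track_target) active — inhibits: none
layer 2 (recharge) idle — unchanged: none
layer 3 (seek_light) active — inhibits: none
layer 4 (phototaxis) idle — unchanged: none
layer 5 (dock) idle — unchanged: none
→ actuator none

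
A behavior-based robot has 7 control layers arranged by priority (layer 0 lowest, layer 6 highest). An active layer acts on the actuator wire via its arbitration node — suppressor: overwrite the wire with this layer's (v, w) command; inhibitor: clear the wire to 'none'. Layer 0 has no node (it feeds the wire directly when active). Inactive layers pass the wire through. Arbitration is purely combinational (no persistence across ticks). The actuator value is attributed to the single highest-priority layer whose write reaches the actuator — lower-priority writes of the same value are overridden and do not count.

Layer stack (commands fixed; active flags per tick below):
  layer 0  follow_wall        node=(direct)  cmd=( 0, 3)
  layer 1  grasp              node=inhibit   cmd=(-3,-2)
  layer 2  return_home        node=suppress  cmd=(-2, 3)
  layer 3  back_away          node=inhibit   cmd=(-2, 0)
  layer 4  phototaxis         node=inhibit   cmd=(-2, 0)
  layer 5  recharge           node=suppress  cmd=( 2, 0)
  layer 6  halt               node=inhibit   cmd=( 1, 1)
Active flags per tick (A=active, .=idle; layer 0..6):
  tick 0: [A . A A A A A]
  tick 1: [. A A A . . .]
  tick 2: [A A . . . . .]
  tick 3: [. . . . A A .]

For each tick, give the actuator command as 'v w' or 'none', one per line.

none
none
none
2 0

tick 0:
  L0 follow_wall: active, feeds wire = (0, 3)
  L1 grasp: idle → wire stays (0, 3)
  L2 return_home: active, suppressor → wire = (-2, 3)
  L3 back_away: active, inhibitor → wire = none
  L4 phototaxis: active, inhibitor → wire = none
  L5 recharge: active, suppressor → wire = (2, 0)
  L6 halt: active, inhibitor → wire = none
  actuator = none
tick 1:
  L0 follow_wall: idle → wire = none
  L1 grasp: active, inhibitor → wire = none
  L2 return_home: active, suppressor → wire = (-2, 3)
  L3 back_away: active, inhibitor → wire = none
  L4 phototaxis: idle → wire stays none
  L5 recharge: idle → wire stays none
  L6 halt: idle → wire stays none
  actuator = none
tick 2:
  L0 follow_wall: active, feeds wire = (0, 3)
  L1 grasp: active, inhibitor → wire = none
  L2 return_home: idle → wire stays none
  L3 back_away: idle → wire stays none
  L4 phototaxis: idle → wire stays none
  L5 recharge: idle → wire stays none
  L6 halt: idle → wire stays none
  actuator = none
tick 3:
  L0 follow_wall: idle → wire = none
  L1 grasp: idle → wire stays none
  L2 return_home: idle → wire stays none
  L3 back_away: idle → wire stays none
  L4 phototaxis: active, inhibitor → wire = none
  L5 recharge: active, suppressor → wire = (2, 0)
  L6 halt: idle → wire stays (2, 0)
  actuator = (2, 0)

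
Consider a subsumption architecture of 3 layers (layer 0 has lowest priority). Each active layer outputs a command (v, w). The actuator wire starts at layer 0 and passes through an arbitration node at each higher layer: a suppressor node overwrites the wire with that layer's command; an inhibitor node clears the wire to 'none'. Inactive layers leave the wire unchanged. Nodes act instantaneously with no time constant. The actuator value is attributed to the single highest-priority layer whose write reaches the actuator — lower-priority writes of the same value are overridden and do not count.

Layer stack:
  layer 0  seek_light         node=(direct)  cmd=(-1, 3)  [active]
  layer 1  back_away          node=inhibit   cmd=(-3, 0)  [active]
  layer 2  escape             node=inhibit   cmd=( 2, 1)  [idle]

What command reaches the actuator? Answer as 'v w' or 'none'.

[0] seek_light on; wire := (-1, 3)
[1] back_away on (inhibit); wire := none
[2] escape off; pass none
output none

none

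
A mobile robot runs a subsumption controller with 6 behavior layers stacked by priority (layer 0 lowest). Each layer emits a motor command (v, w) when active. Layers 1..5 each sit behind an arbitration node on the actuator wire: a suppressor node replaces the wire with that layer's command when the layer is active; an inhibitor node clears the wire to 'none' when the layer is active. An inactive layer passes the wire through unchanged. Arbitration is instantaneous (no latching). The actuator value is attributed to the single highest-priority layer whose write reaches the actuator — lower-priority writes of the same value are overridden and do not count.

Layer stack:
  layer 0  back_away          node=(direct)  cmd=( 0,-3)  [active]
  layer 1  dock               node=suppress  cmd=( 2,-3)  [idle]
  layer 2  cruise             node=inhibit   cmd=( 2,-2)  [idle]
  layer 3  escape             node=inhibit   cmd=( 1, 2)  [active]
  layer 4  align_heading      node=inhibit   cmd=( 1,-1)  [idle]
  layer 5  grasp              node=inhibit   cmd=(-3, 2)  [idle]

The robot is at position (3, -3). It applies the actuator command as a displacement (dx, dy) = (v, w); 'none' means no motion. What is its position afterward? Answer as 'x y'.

3 -3

[0] back_away on; wire := (0, -3)
[1] dock off; pass (0, -3)
[2] cruise off; pass (0, -3)
[3] escape on (inhibit); wire := none
[4] align_heading off; pass none
[5] grasp off; pass none
output none
position: (3, -3) + none = (3, -3)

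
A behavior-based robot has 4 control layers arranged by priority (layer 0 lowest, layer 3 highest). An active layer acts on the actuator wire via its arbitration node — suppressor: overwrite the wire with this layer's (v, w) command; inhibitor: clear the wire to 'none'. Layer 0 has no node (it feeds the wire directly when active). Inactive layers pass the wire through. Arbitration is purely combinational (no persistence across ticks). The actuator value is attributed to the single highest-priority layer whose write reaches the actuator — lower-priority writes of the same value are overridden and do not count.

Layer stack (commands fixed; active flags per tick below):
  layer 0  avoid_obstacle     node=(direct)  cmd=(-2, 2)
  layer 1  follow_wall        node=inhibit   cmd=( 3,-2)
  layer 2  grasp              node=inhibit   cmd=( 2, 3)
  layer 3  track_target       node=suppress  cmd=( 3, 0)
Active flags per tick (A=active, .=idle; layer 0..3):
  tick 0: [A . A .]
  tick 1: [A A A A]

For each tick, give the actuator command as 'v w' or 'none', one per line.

none
3 0

tick 0:
  layer 0 (avoid_obstacle) active — direct: (-2, 2)
  layer 1 (follow_wall) idle — unchanged: (-2, 2)
  layer 2 (grasp) active — inhibits: none
  layer 3 (track_target) idle — unchanged: none
  → actuator none
tick 1:
  layer 0 (avoid_obstacle) active — direct: (-2, 2)
  layer 1 (follow_wall) active — inhibits: none
  layer 2 (grasp) active — inhibits: none
  layer 3 (track_target) active — suppresses: (3, 0)
  → actuator (3, 0)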